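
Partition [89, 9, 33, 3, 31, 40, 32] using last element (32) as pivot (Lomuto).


Pivot: 32
  9 <= 32: swap -> [9, 89, 33, 3, 31, 40, 32]
  3 <= 32: swap -> [9, 3, 33, 89, 31, 40, 32]
  31 <= 32: swap -> [9, 3, 31, 89, 33, 40, 32]
Place pivot at 3: [9, 3, 31, 32, 33, 40, 89]

Partitioned: [9, 3, 31, 32, 33, 40, 89]


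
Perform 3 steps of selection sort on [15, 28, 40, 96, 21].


Initial: [15, 28, 40, 96, 21]
Step 1: min=15 at 0
  Swap: [15, 28, 40, 96, 21]
Step 2: min=21 at 4
  Swap: [15, 21, 40, 96, 28]
Step 3: min=28 at 4
  Swap: [15, 21, 28, 96, 40]

After 3 steps: [15, 21, 28, 96, 40]


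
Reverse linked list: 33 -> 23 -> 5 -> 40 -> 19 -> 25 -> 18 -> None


Step 1: curr=33, set curr.next=prev(None) | reversed so far: 33
Step 2: curr=23, set curr.next=prev(33) | reversed so far: 23 -> 33
Step 3: curr=5, set curr.next=prev(23) | reversed so far: 5 -> 23 -> 33
Step 4: curr=40, set curr.next=prev(5) | reversed so far: 40 -> 5 -> 23 -> 33
Step 5: curr=19, set curr.next=prev(40) | reversed so far: 19 -> 40 -> 5 -> 23 -> 33
Step 6: curr=25, set curr.next=prev(19) | reversed so far: 25 -> 19 -> 40 -> 5 -> 23 -> 33
Step 7: curr=18, set curr.next=prev(25) | reversed so far: 18 -> 25 -> 19 -> 40 -> 5 -> 23 -> 33

18 -> 25 -> 19 -> 40 -> 5 -> 23 -> 33 -> None


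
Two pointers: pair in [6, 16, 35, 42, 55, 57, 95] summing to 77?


lo=0(6)+hi=6(95)=101
lo=0(6)+hi=5(57)=63
lo=1(16)+hi=5(57)=73
lo=2(35)+hi=5(57)=92
lo=2(35)+hi=4(55)=90
lo=2(35)+hi=3(42)=77

Yes: 35+42=77


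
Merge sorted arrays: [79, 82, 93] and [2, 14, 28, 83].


Take 2 from B
Take 14 from B
Take 28 from B
Take 79 from A
Take 82 from A
Take 83 from B

Merged: [2, 14, 28, 79, 82, 83, 93]


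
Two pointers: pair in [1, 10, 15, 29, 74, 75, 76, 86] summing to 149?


lo=0(1)+hi=7(86)=87
lo=1(10)+hi=7(86)=96
lo=2(15)+hi=7(86)=101
lo=3(29)+hi=7(86)=115
lo=4(74)+hi=7(86)=160
lo=4(74)+hi=6(76)=150
lo=4(74)+hi=5(75)=149

Yes: 74+75=149


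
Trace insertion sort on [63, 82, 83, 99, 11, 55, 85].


Initial: [63, 82, 83, 99, 11, 55, 85]
Insert 82: [63, 82, 83, 99, 11, 55, 85]
Insert 83: [63, 82, 83, 99, 11, 55, 85]
Insert 99: [63, 82, 83, 99, 11, 55, 85]
Insert 11: [11, 63, 82, 83, 99, 55, 85]
Insert 55: [11, 55, 63, 82, 83, 99, 85]
Insert 85: [11, 55, 63, 82, 83, 85, 99]

Sorted: [11, 55, 63, 82, 83, 85, 99]


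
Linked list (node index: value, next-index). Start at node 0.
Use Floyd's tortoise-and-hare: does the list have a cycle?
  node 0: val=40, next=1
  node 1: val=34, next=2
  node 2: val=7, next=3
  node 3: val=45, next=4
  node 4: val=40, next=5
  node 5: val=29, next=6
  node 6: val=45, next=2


Floyd's tortoise (slow, +1) and hare (fast, +2):
  init: slow=0, fast=0
  step 1: slow=1, fast=2
  step 2: slow=2, fast=4
  step 3: slow=3, fast=6
  step 4: slow=4, fast=3
  step 5: slow=5, fast=5
  slow == fast at node 5: cycle detected

Cycle: yes


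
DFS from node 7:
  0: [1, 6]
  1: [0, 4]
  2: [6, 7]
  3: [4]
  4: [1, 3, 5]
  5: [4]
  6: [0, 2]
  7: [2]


Visit 7, push [2]
Visit 2, push [6]
Visit 6, push [0]
Visit 0, push [1]
Visit 1, push [4]
Visit 4, push [5, 3]
Visit 3, push []
Visit 5, push []

DFS order: [7, 2, 6, 0, 1, 4, 3, 5]


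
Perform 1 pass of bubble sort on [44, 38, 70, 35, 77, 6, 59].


Initial: [44, 38, 70, 35, 77, 6, 59]
Pass 1: [38, 44, 35, 70, 6, 59, 77] (4 swaps)

After 1 pass: [38, 44, 35, 70, 6, 59, 77]


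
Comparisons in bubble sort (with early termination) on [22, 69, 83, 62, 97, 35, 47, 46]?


Algorithm: bubble sort (with early termination)
Input: [22, 69, 83, 62, 97, 35, 47, 46]
Sorted: [22, 35, 46, 47, 62, 69, 83, 97]

27


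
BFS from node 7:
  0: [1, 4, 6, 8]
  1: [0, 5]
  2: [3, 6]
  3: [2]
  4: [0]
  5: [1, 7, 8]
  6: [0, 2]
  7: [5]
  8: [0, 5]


Visit 7, enqueue [5]
Visit 5, enqueue [1, 8]
Visit 1, enqueue [0]
Visit 8, enqueue []
Visit 0, enqueue [4, 6]
Visit 4, enqueue []
Visit 6, enqueue [2]
Visit 2, enqueue [3]
Visit 3, enqueue []

BFS order: [7, 5, 1, 8, 0, 4, 6, 2, 3]


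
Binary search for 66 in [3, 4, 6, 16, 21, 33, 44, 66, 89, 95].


Step 1: lo=0, hi=9, mid=4, val=21
Step 2: lo=5, hi=9, mid=7, val=66

Found at index 7


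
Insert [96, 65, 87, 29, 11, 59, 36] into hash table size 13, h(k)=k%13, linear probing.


Insert 96: h=5 -> slot 5
Insert 65: h=0 -> slot 0
Insert 87: h=9 -> slot 9
Insert 29: h=3 -> slot 3
Insert 11: h=11 -> slot 11
Insert 59: h=7 -> slot 7
Insert 36: h=10 -> slot 10

Table: [65, None, None, 29, None, 96, None, 59, None, 87, 36, 11, None]


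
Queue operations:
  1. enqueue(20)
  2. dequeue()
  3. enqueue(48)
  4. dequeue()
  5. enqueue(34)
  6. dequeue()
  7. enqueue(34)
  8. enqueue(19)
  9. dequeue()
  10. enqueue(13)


enqueue(20) -> [20]
dequeue()->20, []
enqueue(48) -> [48]
dequeue()->48, []
enqueue(34) -> [34]
dequeue()->34, []
enqueue(34) -> [34]
enqueue(19) -> [34, 19]
dequeue()->34, [19]
enqueue(13) -> [19, 13]

Final queue: [19, 13]


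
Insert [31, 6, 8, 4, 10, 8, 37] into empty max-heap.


Insert 31: [31]
Insert 6: [31, 6]
Insert 8: [31, 6, 8]
Insert 4: [31, 6, 8, 4]
Insert 10: [31, 10, 8, 4, 6]
Insert 8: [31, 10, 8, 4, 6, 8]
Insert 37: [37, 10, 31, 4, 6, 8, 8]

Final heap: [37, 10, 31, 4, 6, 8, 8]


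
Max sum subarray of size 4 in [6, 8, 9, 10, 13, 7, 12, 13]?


[0:4]: 33
[1:5]: 40
[2:6]: 39
[3:7]: 42
[4:8]: 45

Max: 45 at [4:8]


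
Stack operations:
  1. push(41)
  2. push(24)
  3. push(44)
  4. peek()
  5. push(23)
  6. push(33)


push(41) -> [41]
push(24) -> [41, 24]
push(44) -> [41, 24, 44]
peek()->44
push(23) -> [41, 24, 44, 23]
push(33) -> [41, 24, 44, 23, 33]

Final stack: [41, 24, 44, 23, 33]


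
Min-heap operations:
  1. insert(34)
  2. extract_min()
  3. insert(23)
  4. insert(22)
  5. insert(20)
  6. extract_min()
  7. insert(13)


insert(34) -> [34]
extract_min()->34, []
insert(23) -> [23]
insert(22) -> [22, 23]
insert(20) -> [20, 23, 22]
extract_min()->20, [22, 23]
insert(13) -> [13, 23, 22]

Final heap: [13, 23, 22]


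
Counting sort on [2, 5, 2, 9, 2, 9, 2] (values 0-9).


Input: [2, 5, 2, 9, 2, 9, 2]
Counts: [0, 0, 4, 0, 0, 1, 0, 0, 0, 2]

Sorted: [2, 2, 2, 2, 5, 9, 9]


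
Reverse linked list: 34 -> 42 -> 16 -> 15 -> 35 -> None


Step 1: curr=34, set curr.next=prev(None) | reversed so far: 34
Step 2: curr=42, set curr.next=prev(34) | reversed so far: 42 -> 34
Step 3: curr=16, set curr.next=prev(42) | reversed so far: 16 -> 42 -> 34
Step 4: curr=15, set curr.next=prev(16) | reversed so far: 15 -> 16 -> 42 -> 34
Step 5: curr=35, set curr.next=prev(15) | reversed so far: 35 -> 15 -> 16 -> 42 -> 34

35 -> 15 -> 16 -> 42 -> 34 -> None


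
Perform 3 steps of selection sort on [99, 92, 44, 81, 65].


Initial: [99, 92, 44, 81, 65]
Step 1: min=44 at 2
  Swap: [44, 92, 99, 81, 65]
Step 2: min=65 at 4
  Swap: [44, 65, 99, 81, 92]
Step 3: min=81 at 3
  Swap: [44, 65, 81, 99, 92]

After 3 steps: [44, 65, 81, 99, 92]


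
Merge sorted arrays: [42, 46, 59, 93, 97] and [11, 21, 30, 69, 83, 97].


Take 11 from B
Take 21 from B
Take 30 from B
Take 42 from A
Take 46 from A
Take 59 from A
Take 69 from B
Take 83 from B
Take 93 from A
Take 97 from A

Merged: [11, 21, 30, 42, 46, 59, 69, 83, 93, 97, 97]


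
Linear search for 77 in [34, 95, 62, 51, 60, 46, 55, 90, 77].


i=0: 34!=77
i=1: 95!=77
i=2: 62!=77
i=3: 51!=77
i=4: 60!=77
i=5: 46!=77
i=6: 55!=77
i=7: 90!=77
i=8: 77==77 found!

Found at 8, 9 comps


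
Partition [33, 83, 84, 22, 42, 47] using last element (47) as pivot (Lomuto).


Pivot: 47
  33 <= 47: advance i (no swap)
  22 <= 47: swap -> [33, 22, 84, 83, 42, 47]
  42 <= 47: swap -> [33, 22, 42, 83, 84, 47]
Place pivot at 3: [33, 22, 42, 47, 84, 83]

Partitioned: [33, 22, 42, 47, 84, 83]


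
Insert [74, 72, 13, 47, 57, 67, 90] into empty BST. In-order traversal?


Insert 74: root
Insert 72: L from 74
Insert 13: L from 74 -> L from 72
Insert 47: L from 74 -> L from 72 -> R from 13
Insert 57: L from 74 -> L from 72 -> R from 13 -> R from 47
Insert 67: L from 74 -> L from 72 -> R from 13 -> R from 47 -> R from 57
Insert 90: R from 74

In-order: [13, 47, 57, 67, 72, 74, 90]


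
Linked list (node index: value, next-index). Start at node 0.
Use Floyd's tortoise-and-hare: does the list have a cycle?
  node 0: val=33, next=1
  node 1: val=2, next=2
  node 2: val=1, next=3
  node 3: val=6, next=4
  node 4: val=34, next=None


Floyd's tortoise (slow, +1) and hare (fast, +2):
  init: slow=0, fast=0
  step 1: slow=1, fast=2
  step 2: slow=2, fast=4
  step 3: fast -> None, no cycle

Cycle: no


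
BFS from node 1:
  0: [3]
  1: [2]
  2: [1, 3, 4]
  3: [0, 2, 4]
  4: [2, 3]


Visit 1, enqueue [2]
Visit 2, enqueue [3, 4]
Visit 3, enqueue [0]
Visit 4, enqueue []
Visit 0, enqueue []

BFS order: [1, 2, 3, 4, 0]


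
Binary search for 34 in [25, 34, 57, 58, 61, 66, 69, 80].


Step 1: lo=0, hi=7, mid=3, val=58
Step 2: lo=0, hi=2, mid=1, val=34

Found at index 1


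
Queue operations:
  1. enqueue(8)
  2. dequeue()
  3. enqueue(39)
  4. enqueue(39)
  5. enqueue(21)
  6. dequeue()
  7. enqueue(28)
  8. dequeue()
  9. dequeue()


enqueue(8) -> [8]
dequeue()->8, []
enqueue(39) -> [39]
enqueue(39) -> [39, 39]
enqueue(21) -> [39, 39, 21]
dequeue()->39, [39, 21]
enqueue(28) -> [39, 21, 28]
dequeue()->39, [21, 28]
dequeue()->21, [28]

Final queue: [28]


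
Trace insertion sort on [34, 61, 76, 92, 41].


Initial: [34, 61, 76, 92, 41]
Insert 61: [34, 61, 76, 92, 41]
Insert 76: [34, 61, 76, 92, 41]
Insert 92: [34, 61, 76, 92, 41]
Insert 41: [34, 41, 61, 76, 92]

Sorted: [34, 41, 61, 76, 92]


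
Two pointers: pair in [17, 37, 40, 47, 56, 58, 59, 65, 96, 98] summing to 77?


lo=0(17)+hi=9(98)=115
lo=0(17)+hi=8(96)=113
lo=0(17)+hi=7(65)=82
lo=0(17)+hi=6(59)=76
lo=1(37)+hi=6(59)=96
lo=1(37)+hi=5(58)=95
lo=1(37)+hi=4(56)=93
lo=1(37)+hi=3(47)=84
lo=1(37)+hi=2(40)=77

Yes: 37+40=77


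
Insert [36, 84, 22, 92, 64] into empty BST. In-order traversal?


Insert 36: root
Insert 84: R from 36
Insert 22: L from 36
Insert 92: R from 36 -> R from 84
Insert 64: R from 36 -> L from 84

In-order: [22, 36, 64, 84, 92]


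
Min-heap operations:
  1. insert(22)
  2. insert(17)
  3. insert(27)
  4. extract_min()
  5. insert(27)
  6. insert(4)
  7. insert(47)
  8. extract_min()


insert(22) -> [22]
insert(17) -> [17, 22]
insert(27) -> [17, 22, 27]
extract_min()->17, [22, 27]
insert(27) -> [22, 27, 27]
insert(4) -> [4, 22, 27, 27]
insert(47) -> [4, 22, 27, 27, 47]
extract_min()->4, [22, 27, 27, 47]

Final heap: [22, 27, 27, 47]


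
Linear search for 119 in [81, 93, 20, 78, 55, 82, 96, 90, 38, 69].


i=0: 81!=119
i=1: 93!=119
i=2: 20!=119
i=3: 78!=119
i=4: 55!=119
i=5: 82!=119
i=6: 96!=119
i=7: 90!=119
i=8: 38!=119
i=9: 69!=119

Not found, 10 comps


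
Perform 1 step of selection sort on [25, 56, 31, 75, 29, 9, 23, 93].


Initial: [25, 56, 31, 75, 29, 9, 23, 93]
Step 1: min=9 at 5
  Swap: [9, 56, 31, 75, 29, 25, 23, 93]

After 1 step: [9, 56, 31, 75, 29, 25, 23, 93]


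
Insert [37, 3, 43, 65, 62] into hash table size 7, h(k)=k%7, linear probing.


Insert 37: h=2 -> slot 2
Insert 3: h=3 -> slot 3
Insert 43: h=1 -> slot 1
Insert 65: h=2, 2 probes -> slot 4
Insert 62: h=6 -> slot 6

Table: [None, 43, 37, 3, 65, None, 62]


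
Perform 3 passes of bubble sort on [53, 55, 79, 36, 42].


Initial: [53, 55, 79, 36, 42]
Pass 1: [53, 55, 36, 42, 79] (2 swaps)
Pass 2: [53, 36, 42, 55, 79] (2 swaps)
Pass 3: [36, 42, 53, 55, 79] (2 swaps)

After 3 passes: [36, 42, 53, 55, 79]


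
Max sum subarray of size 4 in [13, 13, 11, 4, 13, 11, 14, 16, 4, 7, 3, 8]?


[0:4]: 41
[1:5]: 41
[2:6]: 39
[3:7]: 42
[4:8]: 54
[5:9]: 45
[6:10]: 41
[7:11]: 30
[8:12]: 22

Max: 54 at [4:8]


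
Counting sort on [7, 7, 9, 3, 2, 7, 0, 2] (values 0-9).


Input: [7, 7, 9, 3, 2, 7, 0, 2]
Counts: [1, 0, 2, 1, 0, 0, 0, 3, 0, 1]

Sorted: [0, 2, 2, 3, 7, 7, 7, 9]


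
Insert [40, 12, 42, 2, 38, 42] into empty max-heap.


Insert 40: [40]
Insert 12: [40, 12]
Insert 42: [42, 12, 40]
Insert 2: [42, 12, 40, 2]
Insert 38: [42, 38, 40, 2, 12]
Insert 42: [42, 38, 42, 2, 12, 40]

Final heap: [42, 38, 42, 2, 12, 40]


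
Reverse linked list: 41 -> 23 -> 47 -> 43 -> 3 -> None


Step 1: curr=41, set curr.next=prev(None) | reversed so far: 41
Step 2: curr=23, set curr.next=prev(41) | reversed so far: 23 -> 41
Step 3: curr=47, set curr.next=prev(23) | reversed so far: 47 -> 23 -> 41
Step 4: curr=43, set curr.next=prev(47) | reversed so far: 43 -> 47 -> 23 -> 41
Step 5: curr=3, set curr.next=prev(43) | reversed so far: 3 -> 43 -> 47 -> 23 -> 41

3 -> 43 -> 47 -> 23 -> 41 -> None


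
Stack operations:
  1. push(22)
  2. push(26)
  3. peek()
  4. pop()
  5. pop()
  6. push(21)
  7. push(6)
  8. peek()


push(22) -> [22]
push(26) -> [22, 26]
peek()->26
pop()->26, [22]
pop()->22, []
push(21) -> [21]
push(6) -> [21, 6]
peek()->6

Final stack: [21, 6]


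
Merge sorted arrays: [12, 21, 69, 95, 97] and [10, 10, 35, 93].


Take 10 from B
Take 10 from B
Take 12 from A
Take 21 from A
Take 35 from B
Take 69 from A
Take 93 from B

Merged: [10, 10, 12, 21, 35, 69, 93, 95, 97]


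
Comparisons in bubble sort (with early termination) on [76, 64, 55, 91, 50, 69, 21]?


Algorithm: bubble sort (with early termination)
Input: [76, 64, 55, 91, 50, 69, 21]
Sorted: [21, 50, 55, 64, 69, 76, 91]

21


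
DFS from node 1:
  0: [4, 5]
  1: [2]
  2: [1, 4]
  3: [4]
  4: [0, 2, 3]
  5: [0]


Visit 1, push [2]
Visit 2, push [4]
Visit 4, push [3, 0]
Visit 0, push [5]
Visit 5, push []
Visit 3, push []

DFS order: [1, 2, 4, 0, 5, 3]


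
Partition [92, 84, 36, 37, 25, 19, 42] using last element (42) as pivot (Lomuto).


Pivot: 42
  36 <= 42: swap -> [36, 84, 92, 37, 25, 19, 42]
  37 <= 42: swap -> [36, 37, 92, 84, 25, 19, 42]
  25 <= 42: swap -> [36, 37, 25, 84, 92, 19, 42]
  19 <= 42: swap -> [36, 37, 25, 19, 92, 84, 42]
Place pivot at 4: [36, 37, 25, 19, 42, 84, 92]

Partitioned: [36, 37, 25, 19, 42, 84, 92]


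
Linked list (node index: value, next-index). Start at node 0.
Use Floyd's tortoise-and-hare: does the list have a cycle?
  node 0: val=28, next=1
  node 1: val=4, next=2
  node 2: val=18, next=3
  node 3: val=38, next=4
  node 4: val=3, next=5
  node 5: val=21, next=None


Floyd's tortoise (slow, +1) and hare (fast, +2):
  init: slow=0, fast=0
  step 1: slow=1, fast=2
  step 2: slow=2, fast=4
  step 3: fast 4->5->None, no cycle

Cycle: no


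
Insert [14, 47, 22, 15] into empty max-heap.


Insert 14: [14]
Insert 47: [47, 14]
Insert 22: [47, 14, 22]
Insert 15: [47, 15, 22, 14]

Final heap: [47, 15, 22, 14]


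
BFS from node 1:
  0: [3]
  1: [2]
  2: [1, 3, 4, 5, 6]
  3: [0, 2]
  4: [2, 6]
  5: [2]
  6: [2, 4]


Visit 1, enqueue [2]
Visit 2, enqueue [3, 4, 5, 6]
Visit 3, enqueue [0]
Visit 4, enqueue []
Visit 5, enqueue []
Visit 6, enqueue []
Visit 0, enqueue []

BFS order: [1, 2, 3, 4, 5, 6, 0]


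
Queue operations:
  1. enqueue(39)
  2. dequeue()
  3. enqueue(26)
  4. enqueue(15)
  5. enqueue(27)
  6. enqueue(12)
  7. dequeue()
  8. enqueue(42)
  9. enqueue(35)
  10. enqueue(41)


enqueue(39) -> [39]
dequeue()->39, []
enqueue(26) -> [26]
enqueue(15) -> [26, 15]
enqueue(27) -> [26, 15, 27]
enqueue(12) -> [26, 15, 27, 12]
dequeue()->26, [15, 27, 12]
enqueue(42) -> [15, 27, 12, 42]
enqueue(35) -> [15, 27, 12, 42, 35]
enqueue(41) -> [15, 27, 12, 42, 35, 41]

Final queue: [15, 27, 12, 42, 35, 41]


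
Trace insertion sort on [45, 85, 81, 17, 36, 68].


Initial: [45, 85, 81, 17, 36, 68]
Insert 85: [45, 85, 81, 17, 36, 68]
Insert 81: [45, 81, 85, 17, 36, 68]
Insert 17: [17, 45, 81, 85, 36, 68]
Insert 36: [17, 36, 45, 81, 85, 68]
Insert 68: [17, 36, 45, 68, 81, 85]

Sorted: [17, 36, 45, 68, 81, 85]


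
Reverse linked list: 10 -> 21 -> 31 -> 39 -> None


Step 1: curr=10, set curr.next=prev(None) | reversed so far: 10
Step 2: curr=21, set curr.next=prev(10) | reversed so far: 21 -> 10
Step 3: curr=31, set curr.next=prev(21) | reversed so far: 31 -> 21 -> 10
Step 4: curr=39, set curr.next=prev(31) | reversed so far: 39 -> 31 -> 21 -> 10

39 -> 31 -> 21 -> 10 -> None


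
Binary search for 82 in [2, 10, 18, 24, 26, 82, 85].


Step 1: lo=0, hi=6, mid=3, val=24
Step 2: lo=4, hi=6, mid=5, val=82

Found at index 5


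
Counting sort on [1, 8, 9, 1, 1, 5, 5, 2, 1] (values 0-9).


Input: [1, 8, 9, 1, 1, 5, 5, 2, 1]
Counts: [0, 4, 1, 0, 0, 2, 0, 0, 1, 1]

Sorted: [1, 1, 1, 1, 2, 5, 5, 8, 9]


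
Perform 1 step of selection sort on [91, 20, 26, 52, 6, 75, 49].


Initial: [91, 20, 26, 52, 6, 75, 49]
Step 1: min=6 at 4
  Swap: [6, 20, 26, 52, 91, 75, 49]

After 1 step: [6, 20, 26, 52, 91, 75, 49]


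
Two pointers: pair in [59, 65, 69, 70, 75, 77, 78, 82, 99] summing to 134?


lo=0(59)+hi=8(99)=158
lo=0(59)+hi=7(82)=141
lo=0(59)+hi=6(78)=137
lo=0(59)+hi=5(77)=136
lo=0(59)+hi=4(75)=134

Yes: 59+75=134


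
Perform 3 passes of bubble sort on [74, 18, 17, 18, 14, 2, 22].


Initial: [74, 18, 17, 18, 14, 2, 22]
Pass 1: [18, 17, 18, 14, 2, 22, 74] (6 swaps)
Pass 2: [17, 18, 14, 2, 18, 22, 74] (3 swaps)
Pass 3: [17, 14, 2, 18, 18, 22, 74] (2 swaps)

After 3 passes: [17, 14, 2, 18, 18, 22, 74]


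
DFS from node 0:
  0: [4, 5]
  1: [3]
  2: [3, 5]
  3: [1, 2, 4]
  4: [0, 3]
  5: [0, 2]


Visit 0, push [5, 4]
Visit 4, push [3]
Visit 3, push [2, 1]
Visit 1, push []
Visit 2, push [5]
Visit 5, push []

DFS order: [0, 4, 3, 1, 2, 5]


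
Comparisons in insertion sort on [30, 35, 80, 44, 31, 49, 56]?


Algorithm: insertion sort
Input: [30, 35, 80, 44, 31, 49, 56]
Sorted: [30, 31, 35, 44, 49, 56, 80]

12


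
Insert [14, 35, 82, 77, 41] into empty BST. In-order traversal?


Insert 14: root
Insert 35: R from 14
Insert 82: R from 14 -> R from 35
Insert 77: R from 14 -> R from 35 -> L from 82
Insert 41: R from 14 -> R from 35 -> L from 82 -> L from 77

In-order: [14, 35, 41, 77, 82]


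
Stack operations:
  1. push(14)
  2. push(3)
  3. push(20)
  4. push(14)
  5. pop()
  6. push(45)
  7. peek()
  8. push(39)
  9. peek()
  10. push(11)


push(14) -> [14]
push(3) -> [14, 3]
push(20) -> [14, 3, 20]
push(14) -> [14, 3, 20, 14]
pop()->14, [14, 3, 20]
push(45) -> [14, 3, 20, 45]
peek()->45
push(39) -> [14, 3, 20, 45, 39]
peek()->39
push(11) -> [14, 3, 20, 45, 39, 11]

Final stack: [14, 3, 20, 45, 39, 11]


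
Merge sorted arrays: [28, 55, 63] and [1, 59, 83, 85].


Take 1 from B
Take 28 from A
Take 55 from A
Take 59 from B
Take 63 from A

Merged: [1, 28, 55, 59, 63, 83, 85]


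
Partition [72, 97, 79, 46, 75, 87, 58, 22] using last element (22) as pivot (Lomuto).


Pivot: 22
Place pivot at 0: [22, 97, 79, 46, 75, 87, 58, 72]

Partitioned: [22, 97, 79, 46, 75, 87, 58, 72]


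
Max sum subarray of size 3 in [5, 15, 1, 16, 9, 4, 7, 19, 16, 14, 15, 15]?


[0:3]: 21
[1:4]: 32
[2:5]: 26
[3:6]: 29
[4:7]: 20
[5:8]: 30
[6:9]: 42
[7:10]: 49
[8:11]: 45
[9:12]: 44

Max: 49 at [7:10]


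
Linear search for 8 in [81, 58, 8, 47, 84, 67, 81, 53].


i=0: 81!=8
i=1: 58!=8
i=2: 8==8 found!

Found at 2, 3 comps


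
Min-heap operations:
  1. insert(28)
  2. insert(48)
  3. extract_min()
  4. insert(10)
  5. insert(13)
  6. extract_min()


insert(28) -> [28]
insert(48) -> [28, 48]
extract_min()->28, [48]
insert(10) -> [10, 48]
insert(13) -> [10, 48, 13]
extract_min()->10, [13, 48]

Final heap: [13, 48]


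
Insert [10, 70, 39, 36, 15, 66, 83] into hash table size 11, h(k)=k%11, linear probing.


Insert 10: h=10 -> slot 10
Insert 70: h=4 -> slot 4
Insert 39: h=6 -> slot 6
Insert 36: h=3 -> slot 3
Insert 15: h=4, 1 probes -> slot 5
Insert 66: h=0 -> slot 0
Insert 83: h=6, 1 probes -> slot 7

Table: [66, None, None, 36, 70, 15, 39, 83, None, None, 10]


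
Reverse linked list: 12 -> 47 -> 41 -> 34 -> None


Step 1: curr=12, set curr.next=prev(None) | reversed so far: 12
Step 2: curr=47, set curr.next=prev(12) | reversed so far: 47 -> 12
Step 3: curr=41, set curr.next=prev(47) | reversed so far: 41 -> 47 -> 12
Step 4: curr=34, set curr.next=prev(41) | reversed so far: 34 -> 41 -> 47 -> 12

34 -> 41 -> 47 -> 12 -> None


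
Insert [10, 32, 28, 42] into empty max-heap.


Insert 10: [10]
Insert 32: [32, 10]
Insert 28: [32, 10, 28]
Insert 42: [42, 32, 28, 10]

Final heap: [42, 32, 28, 10]


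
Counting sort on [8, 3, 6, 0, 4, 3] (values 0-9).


Input: [8, 3, 6, 0, 4, 3]
Counts: [1, 0, 0, 2, 1, 0, 1, 0, 1, 0]

Sorted: [0, 3, 3, 4, 6, 8]


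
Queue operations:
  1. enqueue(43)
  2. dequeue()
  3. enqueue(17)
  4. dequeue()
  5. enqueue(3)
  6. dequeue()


enqueue(43) -> [43]
dequeue()->43, []
enqueue(17) -> [17]
dequeue()->17, []
enqueue(3) -> [3]
dequeue()->3, []

Final queue: []


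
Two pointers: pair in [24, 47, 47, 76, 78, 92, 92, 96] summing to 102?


lo=0(24)+hi=7(96)=120
lo=0(24)+hi=6(92)=116
lo=0(24)+hi=5(92)=116
lo=0(24)+hi=4(78)=102

Yes: 24+78=102


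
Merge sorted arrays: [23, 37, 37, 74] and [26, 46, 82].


Take 23 from A
Take 26 from B
Take 37 from A
Take 37 from A
Take 46 from B
Take 74 from A

Merged: [23, 26, 37, 37, 46, 74, 82]


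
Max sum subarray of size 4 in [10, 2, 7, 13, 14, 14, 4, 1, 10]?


[0:4]: 32
[1:5]: 36
[2:6]: 48
[3:7]: 45
[4:8]: 33
[5:9]: 29

Max: 48 at [2:6]


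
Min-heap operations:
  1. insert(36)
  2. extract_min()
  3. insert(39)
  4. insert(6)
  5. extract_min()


insert(36) -> [36]
extract_min()->36, []
insert(39) -> [39]
insert(6) -> [6, 39]
extract_min()->6, [39]

Final heap: [39]


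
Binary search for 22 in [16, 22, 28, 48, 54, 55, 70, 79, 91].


Step 1: lo=0, hi=8, mid=4, val=54
Step 2: lo=0, hi=3, mid=1, val=22

Found at index 1


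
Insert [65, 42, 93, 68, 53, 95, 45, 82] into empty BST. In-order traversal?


Insert 65: root
Insert 42: L from 65
Insert 93: R from 65
Insert 68: R from 65 -> L from 93
Insert 53: L from 65 -> R from 42
Insert 95: R from 65 -> R from 93
Insert 45: L from 65 -> R from 42 -> L from 53
Insert 82: R from 65 -> L from 93 -> R from 68

In-order: [42, 45, 53, 65, 68, 82, 93, 95]


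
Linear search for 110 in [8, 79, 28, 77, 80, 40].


i=0: 8!=110
i=1: 79!=110
i=2: 28!=110
i=3: 77!=110
i=4: 80!=110
i=5: 40!=110

Not found, 6 comps


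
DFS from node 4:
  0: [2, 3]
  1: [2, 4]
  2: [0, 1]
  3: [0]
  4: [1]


Visit 4, push [1]
Visit 1, push [2]
Visit 2, push [0]
Visit 0, push [3]
Visit 3, push []

DFS order: [4, 1, 2, 0, 3]


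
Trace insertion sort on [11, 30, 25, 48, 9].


Initial: [11, 30, 25, 48, 9]
Insert 30: [11, 30, 25, 48, 9]
Insert 25: [11, 25, 30, 48, 9]
Insert 48: [11, 25, 30, 48, 9]
Insert 9: [9, 11, 25, 30, 48]

Sorted: [9, 11, 25, 30, 48]


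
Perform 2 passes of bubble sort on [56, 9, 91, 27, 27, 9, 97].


Initial: [56, 9, 91, 27, 27, 9, 97]
Pass 1: [9, 56, 27, 27, 9, 91, 97] (4 swaps)
Pass 2: [9, 27, 27, 9, 56, 91, 97] (3 swaps)

After 2 passes: [9, 27, 27, 9, 56, 91, 97]


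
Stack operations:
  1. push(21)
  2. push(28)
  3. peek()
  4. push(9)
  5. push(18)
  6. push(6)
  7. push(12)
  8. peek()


push(21) -> [21]
push(28) -> [21, 28]
peek()->28
push(9) -> [21, 28, 9]
push(18) -> [21, 28, 9, 18]
push(6) -> [21, 28, 9, 18, 6]
push(12) -> [21, 28, 9, 18, 6, 12]
peek()->12

Final stack: [21, 28, 9, 18, 6, 12]


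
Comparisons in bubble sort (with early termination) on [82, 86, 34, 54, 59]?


Algorithm: bubble sort (with early termination)
Input: [82, 86, 34, 54, 59]
Sorted: [34, 54, 59, 82, 86]

9


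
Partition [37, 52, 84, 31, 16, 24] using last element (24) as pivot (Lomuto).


Pivot: 24
  16 <= 24: swap -> [16, 52, 84, 31, 37, 24]
Place pivot at 1: [16, 24, 84, 31, 37, 52]

Partitioned: [16, 24, 84, 31, 37, 52]


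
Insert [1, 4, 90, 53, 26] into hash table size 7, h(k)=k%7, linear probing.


Insert 1: h=1 -> slot 1
Insert 4: h=4 -> slot 4
Insert 90: h=6 -> slot 6
Insert 53: h=4, 1 probes -> slot 5
Insert 26: h=5, 2 probes -> slot 0

Table: [26, 1, None, None, 4, 53, 90]


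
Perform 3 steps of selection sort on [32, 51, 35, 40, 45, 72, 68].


Initial: [32, 51, 35, 40, 45, 72, 68]
Step 1: min=32 at 0
  Swap: [32, 51, 35, 40, 45, 72, 68]
Step 2: min=35 at 2
  Swap: [32, 35, 51, 40, 45, 72, 68]
Step 3: min=40 at 3
  Swap: [32, 35, 40, 51, 45, 72, 68]

After 3 steps: [32, 35, 40, 51, 45, 72, 68]


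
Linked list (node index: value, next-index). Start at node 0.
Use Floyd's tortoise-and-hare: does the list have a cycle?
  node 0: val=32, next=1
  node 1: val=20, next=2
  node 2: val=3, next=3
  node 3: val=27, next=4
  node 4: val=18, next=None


Floyd's tortoise (slow, +1) and hare (fast, +2):
  init: slow=0, fast=0
  step 1: slow=1, fast=2
  step 2: slow=2, fast=4
  step 3: fast -> None, no cycle

Cycle: no


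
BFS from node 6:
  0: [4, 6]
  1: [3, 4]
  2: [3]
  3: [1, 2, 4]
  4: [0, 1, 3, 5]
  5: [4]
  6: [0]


Visit 6, enqueue [0]
Visit 0, enqueue [4]
Visit 4, enqueue [1, 3, 5]
Visit 1, enqueue []
Visit 3, enqueue [2]
Visit 5, enqueue []
Visit 2, enqueue []

BFS order: [6, 0, 4, 1, 3, 5, 2]


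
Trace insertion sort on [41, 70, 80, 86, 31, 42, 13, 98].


Initial: [41, 70, 80, 86, 31, 42, 13, 98]
Insert 70: [41, 70, 80, 86, 31, 42, 13, 98]
Insert 80: [41, 70, 80, 86, 31, 42, 13, 98]
Insert 86: [41, 70, 80, 86, 31, 42, 13, 98]
Insert 31: [31, 41, 70, 80, 86, 42, 13, 98]
Insert 42: [31, 41, 42, 70, 80, 86, 13, 98]
Insert 13: [13, 31, 41, 42, 70, 80, 86, 98]
Insert 98: [13, 31, 41, 42, 70, 80, 86, 98]

Sorted: [13, 31, 41, 42, 70, 80, 86, 98]


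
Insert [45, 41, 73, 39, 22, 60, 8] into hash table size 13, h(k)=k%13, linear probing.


Insert 45: h=6 -> slot 6
Insert 41: h=2 -> slot 2
Insert 73: h=8 -> slot 8
Insert 39: h=0 -> slot 0
Insert 22: h=9 -> slot 9
Insert 60: h=8, 2 probes -> slot 10
Insert 8: h=8, 3 probes -> slot 11

Table: [39, None, 41, None, None, None, 45, None, 73, 22, 60, 8, None]


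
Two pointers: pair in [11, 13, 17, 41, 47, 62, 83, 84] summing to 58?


lo=0(11)+hi=7(84)=95
lo=0(11)+hi=6(83)=94
lo=0(11)+hi=5(62)=73
lo=0(11)+hi=4(47)=58

Yes: 11+47=58


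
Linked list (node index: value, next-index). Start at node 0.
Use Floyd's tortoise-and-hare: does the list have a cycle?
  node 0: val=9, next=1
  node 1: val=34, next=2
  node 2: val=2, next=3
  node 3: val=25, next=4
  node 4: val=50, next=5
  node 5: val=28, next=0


Floyd's tortoise (slow, +1) and hare (fast, +2):
  init: slow=0, fast=0
  step 1: slow=1, fast=2
  step 2: slow=2, fast=4
  step 3: slow=3, fast=0
  step 4: slow=4, fast=2
  step 5: slow=5, fast=4
  step 6: slow=0, fast=0
  slow == fast at node 0: cycle detected

Cycle: yes


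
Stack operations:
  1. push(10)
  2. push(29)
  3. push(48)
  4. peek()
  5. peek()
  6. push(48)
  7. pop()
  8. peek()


push(10) -> [10]
push(29) -> [10, 29]
push(48) -> [10, 29, 48]
peek()->48
peek()->48
push(48) -> [10, 29, 48, 48]
pop()->48, [10, 29, 48]
peek()->48

Final stack: [10, 29, 48]


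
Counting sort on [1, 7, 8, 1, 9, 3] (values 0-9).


Input: [1, 7, 8, 1, 9, 3]
Counts: [0, 2, 0, 1, 0, 0, 0, 1, 1, 1]

Sorted: [1, 1, 3, 7, 8, 9]


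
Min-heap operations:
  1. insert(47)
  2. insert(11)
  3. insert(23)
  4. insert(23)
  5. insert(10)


insert(47) -> [47]
insert(11) -> [11, 47]
insert(23) -> [11, 47, 23]
insert(23) -> [11, 23, 23, 47]
insert(10) -> [10, 11, 23, 47, 23]

Final heap: [10, 11, 23, 47, 23]


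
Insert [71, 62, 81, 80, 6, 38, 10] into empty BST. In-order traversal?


Insert 71: root
Insert 62: L from 71
Insert 81: R from 71
Insert 80: R from 71 -> L from 81
Insert 6: L from 71 -> L from 62
Insert 38: L from 71 -> L from 62 -> R from 6
Insert 10: L from 71 -> L from 62 -> R from 6 -> L from 38

In-order: [6, 10, 38, 62, 71, 80, 81]


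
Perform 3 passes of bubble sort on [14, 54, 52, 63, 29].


Initial: [14, 54, 52, 63, 29]
Pass 1: [14, 52, 54, 29, 63] (2 swaps)
Pass 2: [14, 52, 29, 54, 63] (1 swaps)
Pass 3: [14, 29, 52, 54, 63] (1 swaps)

After 3 passes: [14, 29, 52, 54, 63]


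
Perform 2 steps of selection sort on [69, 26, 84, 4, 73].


Initial: [69, 26, 84, 4, 73]
Step 1: min=4 at 3
  Swap: [4, 26, 84, 69, 73]
Step 2: min=26 at 1
  Swap: [4, 26, 84, 69, 73]

After 2 steps: [4, 26, 84, 69, 73]


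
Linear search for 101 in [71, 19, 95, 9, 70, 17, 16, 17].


i=0: 71!=101
i=1: 19!=101
i=2: 95!=101
i=3: 9!=101
i=4: 70!=101
i=5: 17!=101
i=6: 16!=101
i=7: 17!=101

Not found, 8 comps


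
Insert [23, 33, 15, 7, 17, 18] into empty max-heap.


Insert 23: [23]
Insert 33: [33, 23]
Insert 15: [33, 23, 15]
Insert 7: [33, 23, 15, 7]
Insert 17: [33, 23, 15, 7, 17]
Insert 18: [33, 23, 18, 7, 17, 15]

Final heap: [33, 23, 18, 7, 17, 15]


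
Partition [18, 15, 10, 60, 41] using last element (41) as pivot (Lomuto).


Pivot: 41
  18 <= 41: advance i (no swap)
  15 <= 41: advance i (no swap)
  10 <= 41: advance i (no swap)
Place pivot at 3: [18, 15, 10, 41, 60]

Partitioned: [18, 15, 10, 41, 60]


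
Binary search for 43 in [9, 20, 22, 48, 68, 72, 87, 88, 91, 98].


Step 1: lo=0, hi=9, mid=4, val=68
Step 2: lo=0, hi=3, mid=1, val=20
Step 3: lo=2, hi=3, mid=2, val=22
Step 4: lo=3, hi=3, mid=3, val=48

Not found


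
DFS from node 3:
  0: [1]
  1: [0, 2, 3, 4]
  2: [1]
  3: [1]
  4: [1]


Visit 3, push [1]
Visit 1, push [4, 2, 0]
Visit 0, push []
Visit 2, push []
Visit 4, push []

DFS order: [3, 1, 0, 2, 4]


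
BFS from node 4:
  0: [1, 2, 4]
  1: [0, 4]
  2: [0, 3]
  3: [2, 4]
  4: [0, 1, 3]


Visit 4, enqueue [0, 1, 3]
Visit 0, enqueue [2]
Visit 1, enqueue []
Visit 3, enqueue []
Visit 2, enqueue []

BFS order: [4, 0, 1, 3, 2]


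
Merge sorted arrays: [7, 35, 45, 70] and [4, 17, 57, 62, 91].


Take 4 from B
Take 7 from A
Take 17 from B
Take 35 from A
Take 45 from A
Take 57 from B
Take 62 from B
Take 70 from A

Merged: [4, 7, 17, 35, 45, 57, 62, 70, 91]


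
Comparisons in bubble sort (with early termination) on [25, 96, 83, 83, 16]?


Algorithm: bubble sort (with early termination)
Input: [25, 96, 83, 83, 16]
Sorted: [16, 25, 83, 83, 96]

10


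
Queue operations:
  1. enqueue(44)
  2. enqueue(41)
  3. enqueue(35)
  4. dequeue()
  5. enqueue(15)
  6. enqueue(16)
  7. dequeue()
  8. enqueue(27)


enqueue(44) -> [44]
enqueue(41) -> [44, 41]
enqueue(35) -> [44, 41, 35]
dequeue()->44, [41, 35]
enqueue(15) -> [41, 35, 15]
enqueue(16) -> [41, 35, 15, 16]
dequeue()->41, [35, 15, 16]
enqueue(27) -> [35, 15, 16, 27]

Final queue: [35, 15, 16, 27]


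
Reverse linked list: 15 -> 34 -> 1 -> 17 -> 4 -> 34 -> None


Step 1: curr=15, set curr.next=prev(None) | reversed so far: 15
Step 2: curr=34, set curr.next=prev(15) | reversed so far: 34 -> 15
Step 3: curr=1, set curr.next=prev(34) | reversed so far: 1 -> 34 -> 15
Step 4: curr=17, set curr.next=prev(1) | reversed so far: 17 -> 1 -> 34 -> 15
Step 5: curr=4, set curr.next=prev(17) | reversed so far: 4 -> 17 -> 1 -> 34 -> 15
Step 6: curr=34, set curr.next=prev(4) | reversed so far: 34 -> 4 -> 17 -> 1 -> 34 -> 15

34 -> 4 -> 17 -> 1 -> 34 -> 15 -> None


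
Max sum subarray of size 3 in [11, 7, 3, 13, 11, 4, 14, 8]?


[0:3]: 21
[1:4]: 23
[2:5]: 27
[3:6]: 28
[4:7]: 29
[5:8]: 26

Max: 29 at [4:7]


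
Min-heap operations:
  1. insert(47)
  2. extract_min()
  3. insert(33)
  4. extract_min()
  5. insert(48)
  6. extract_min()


insert(47) -> [47]
extract_min()->47, []
insert(33) -> [33]
extract_min()->33, []
insert(48) -> [48]
extract_min()->48, []

Final heap: []


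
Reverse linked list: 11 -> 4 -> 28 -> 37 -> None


Step 1: curr=11, set curr.next=prev(None) | reversed so far: 11
Step 2: curr=4, set curr.next=prev(11) | reversed so far: 4 -> 11
Step 3: curr=28, set curr.next=prev(4) | reversed so far: 28 -> 4 -> 11
Step 4: curr=37, set curr.next=prev(28) | reversed so far: 37 -> 28 -> 4 -> 11

37 -> 28 -> 4 -> 11 -> None


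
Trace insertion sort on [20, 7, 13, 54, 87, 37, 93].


Initial: [20, 7, 13, 54, 87, 37, 93]
Insert 7: [7, 20, 13, 54, 87, 37, 93]
Insert 13: [7, 13, 20, 54, 87, 37, 93]
Insert 54: [7, 13, 20, 54, 87, 37, 93]
Insert 87: [7, 13, 20, 54, 87, 37, 93]
Insert 37: [7, 13, 20, 37, 54, 87, 93]
Insert 93: [7, 13, 20, 37, 54, 87, 93]

Sorted: [7, 13, 20, 37, 54, 87, 93]


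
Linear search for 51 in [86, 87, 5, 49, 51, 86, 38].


i=0: 86!=51
i=1: 87!=51
i=2: 5!=51
i=3: 49!=51
i=4: 51==51 found!

Found at 4, 5 comps


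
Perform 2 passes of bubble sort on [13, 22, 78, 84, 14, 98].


Initial: [13, 22, 78, 84, 14, 98]
Pass 1: [13, 22, 78, 14, 84, 98] (1 swaps)
Pass 2: [13, 22, 14, 78, 84, 98] (1 swaps)

After 2 passes: [13, 22, 14, 78, 84, 98]


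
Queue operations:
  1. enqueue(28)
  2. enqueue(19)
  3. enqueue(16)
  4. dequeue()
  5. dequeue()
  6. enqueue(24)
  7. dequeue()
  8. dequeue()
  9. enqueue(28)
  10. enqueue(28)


enqueue(28) -> [28]
enqueue(19) -> [28, 19]
enqueue(16) -> [28, 19, 16]
dequeue()->28, [19, 16]
dequeue()->19, [16]
enqueue(24) -> [16, 24]
dequeue()->16, [24]
dequeue()->24, []
enqueue(28) -> [28]
enqueue(28) -> [28, 28]

Final queue: [28, 28]


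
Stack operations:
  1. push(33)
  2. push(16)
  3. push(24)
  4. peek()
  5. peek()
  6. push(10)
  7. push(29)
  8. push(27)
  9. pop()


push(33) -> [33]
push(16) -> [33, 16]
push(24) -> [33, 16, 24]
peek()->24
peek()->24
push(10) -> [33, 16, 24, 10]
push(29) -> [33, 16, 24, 10, 29]
push(27) -> [33, 16, 24, 10, 29, 27]
pop()->27, [33, 16, 24, 10, 29]

Final stack: [33, 16, 24, 10, 29]


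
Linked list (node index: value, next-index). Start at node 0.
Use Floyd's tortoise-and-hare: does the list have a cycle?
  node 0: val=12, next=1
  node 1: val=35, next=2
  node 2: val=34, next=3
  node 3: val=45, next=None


Floyd's tortoise (slow, +1) and hare (fast, +2):
  init: slow=0, fast=0
  step 1: slow=1, fast=2
  step 2: fast 2->3->None, no cycle

Cycle: no


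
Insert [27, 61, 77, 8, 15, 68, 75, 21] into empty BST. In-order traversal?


Insert 27: root
Insert 61: R from 27
Insert 77: R from 27 -> R from 61
Insert 8: L from 27
Insert 15: L from 27 -> R from 8
Insert 68: R from 27 -> R from 61 -> L from 77
Insert 75: R from 27 -> R from 61 -> L from 77 -> R from 68
Insert 21: L from 27 -> R from 8 -> R from 15

In-order: [8, 15, 21, 27, 61, 68, 75, 77]


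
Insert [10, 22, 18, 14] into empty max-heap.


Insert 10: [10]
Insert 22: [22, 10]
Insert 18: [22, 10, 18]
Insert 14: [22, 14, 18, 10]

Final heap: [22, 14, 18, 10]


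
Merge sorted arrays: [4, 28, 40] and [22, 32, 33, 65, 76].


Take 4 from A
Take 22 from B
Take 28 from A
Take 32 from B
Take 33 from B
Take 40 from A

Merged: [4, 22, 28, 32, 33, 40, 65, 76]


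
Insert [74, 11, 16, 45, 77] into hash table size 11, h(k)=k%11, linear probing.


Insert 74: h=8 -> slot 8
Insert 11: h=0 -> slot 0
Insert 16: h=5 -> slot 5
Insert 45: h=1 -> slot 1
Insert 77: h=0, 2 probes -> slot 2

Table: [11, 45, 77, None, None, 16, None, None, 74, None, None]


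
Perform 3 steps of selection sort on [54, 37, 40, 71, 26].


Initial: [54, 37, 40, 71, 26]
Step 1: min=26 at 4
  Swap: [26, 37, 40, 71, 54]
Step 2: min=37 at 1
  Swap: [26, 37, 40, 71, 54]
Step 3: min=40 at 2
  Swap: [26, 37, 40, 71, 54]

After 3 steps: [26, 37, 40, 71, 54]


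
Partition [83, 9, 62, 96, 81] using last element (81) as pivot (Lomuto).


Pivot: 81
  9 <= 81: swap -> [9, 83, 62, 96, 81]
  62 <= 81: swap -> [9, 62, 83, 96, 81]
Place pivot at 2: [9, 62, 81, 96, 83]

Partitioned: [9, 62, 81, 96, 83]


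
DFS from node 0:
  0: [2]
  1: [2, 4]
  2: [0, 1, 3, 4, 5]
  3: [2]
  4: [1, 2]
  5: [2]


Visit 0, push [2]
Visit 2, push [5, 4, 3, 1]
Visit 1, push [4]
Visit 4, push []
Visit 3, push []
Visit 5, push []

DFS order: [0, 2, 1, 4, 3, 5]


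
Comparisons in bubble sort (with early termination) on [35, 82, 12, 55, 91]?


Algorithm: bubble sort (with early termination)
Input: [35, 82, 12, 55, 91]
Sorted: [12, 35, 55, 82, 91]

9


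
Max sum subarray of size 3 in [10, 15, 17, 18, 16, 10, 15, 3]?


[0:3]: 42
[1:4]: 50
[2:5]: 51
[3:6]: 44
[4:7]: 41
[5:8]: 28

Max: 51 at [2:5]


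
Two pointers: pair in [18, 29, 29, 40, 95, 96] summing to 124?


lo=0(18)+hi=5(96)=114
lo=1(29)+hi=5(96)=125
lo=1(29)+hi=4(95)=124

Yes: 29+95=124


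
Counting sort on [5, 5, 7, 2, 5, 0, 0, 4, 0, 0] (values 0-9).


Input: [5, 5, 7, 2, 5, 0, 0, 4, 0, 0]
Counts: [4, 0, 1, 0, 1, 3, 0, 1, 0, 0]

Sorted: [0, 0, 0, 0, 2, 4, 5, 5, 5, 7]


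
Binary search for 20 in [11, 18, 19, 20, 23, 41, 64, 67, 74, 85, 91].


Step 1: lo=0, hi=10, mid=5, val=41
Step 2: lo=0, hi=4, mid=2, val=19
Step 3: lo=3, hi=4, mid=3, val=20

Found at index 3


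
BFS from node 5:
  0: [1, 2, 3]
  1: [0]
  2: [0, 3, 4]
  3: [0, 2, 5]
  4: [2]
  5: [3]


Visit 5, enqueue [3]
Visit 3, enqueue [0, 2]
Visit 0, enqueue [1]
Visit 2, enqueue [4]
Visit 1, enqueue []
Visit 4, enqueue []

BFS order: [5, 3, 0, 2, 1, 4]


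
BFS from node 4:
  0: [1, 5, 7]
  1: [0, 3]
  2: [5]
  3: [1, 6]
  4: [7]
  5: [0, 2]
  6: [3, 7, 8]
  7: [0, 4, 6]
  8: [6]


Visit 4, enqueue [7]
Visit 7, enqueue [0, 6]
Visit 0, enqueue [1, 5]
Visit 6, enqueue [3, 8]
Visit 1, enqueue []
Visit 5, enqueue [2]
Visit 3, enqueue []
Visit 8, enqueue []
Visit 2, enqueue []

BFS order: [4, 7, 0, 6, 1, 5, 3, 8, 2]


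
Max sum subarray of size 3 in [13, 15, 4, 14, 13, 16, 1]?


[0:3]: 32
[1:4]: 33
[2:5]: 31
[3:6]: 43
[4:7]: 30

Max: 43 at [3:6]


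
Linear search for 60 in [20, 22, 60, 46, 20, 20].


i=0: 20!=60
i=1: 22!=60
i=2: 60==60 found!

Found at 2, 3 comps


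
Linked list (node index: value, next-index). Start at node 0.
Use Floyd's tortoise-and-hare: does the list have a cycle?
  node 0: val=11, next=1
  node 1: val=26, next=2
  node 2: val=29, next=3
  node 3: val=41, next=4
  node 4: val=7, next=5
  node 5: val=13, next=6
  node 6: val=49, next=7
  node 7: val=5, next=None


Floyd's tortoise (slow, +1) and hare (fast, +2):
  init: slow=0, fast=0
  step 1: slow=1, fast=2
  step 2: slow=2, fast=4
  step 3: slow=3, fast=6
  step 4: fast 6->7->None, no cycle

Cycle: no


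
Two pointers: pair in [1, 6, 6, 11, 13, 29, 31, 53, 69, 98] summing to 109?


lo=0(1)+hi=9(98)=99
lo=1(6)+hi=9(98)=104
lo=2(6)+hi=9(98)=104
lo=3(11)+hi=9(98)=109

Yes: 11+98=109


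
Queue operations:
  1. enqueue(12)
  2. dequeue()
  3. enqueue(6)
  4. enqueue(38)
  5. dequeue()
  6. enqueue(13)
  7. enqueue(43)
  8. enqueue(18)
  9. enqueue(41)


enqueue(12) -> [12]
dequeue()->12, []
enqueue(6) -> [6]
enqueue(38) -> [6, 38]
dequeue()->6, [38]
enqueue(13) -> [38, 13]
enqueue(43) -> [38, 13, 43]
enqueue(18) -> [38, 13, 43, 18]
enqueue(41) -> [38, 13, 43, 18, 41]

Final queue: [38, 13, 43, 18, 41]


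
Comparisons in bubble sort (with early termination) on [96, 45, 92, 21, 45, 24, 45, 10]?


Algorithm: bubble sort (with early termination)
Input: [96, 45, 92, 21, 45, 24, 45, 10]
Sorted: [10, 21, 24, 45, 45, 45, 92, 96]

28


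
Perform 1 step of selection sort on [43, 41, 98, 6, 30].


Initial: [43, 41, 98, 6, 30]
Step 1: min=6 at 3
  Swap: [6, 41, 98, 43, 30]

After 1 step: [6, 41, 98, 43, 30]


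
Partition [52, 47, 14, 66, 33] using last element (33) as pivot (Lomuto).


Pivot: 33
  14 <= 33: swap -> [14, 47, 52, 66, 33]
Place pivot at 1: [14, 33, 52, 66, 47]

Partitioned: [14, 33, 52, 66, 47]


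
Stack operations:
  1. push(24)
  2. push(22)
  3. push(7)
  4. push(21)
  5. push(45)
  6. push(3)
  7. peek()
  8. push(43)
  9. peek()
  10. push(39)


push(24) -> [24]
push(22) -> [24, 22]
push(7) -> [24, 22, 7]
push(21) -> [24, 22, 7, 21]
push(45) -> [24, 22, 7, 21, 45]
push(3) -> [24, 22, 7, 21, 45, 3]
peek()->3
push(43) -> [24, 22, 7, 21, 45, 3, 43]
peek()->43
push(39) -> [24, 22, 7, 21, 45, 3, 43, 39]

Final stack: [24, 22, 7, 21, 45, 3, 43, 39]


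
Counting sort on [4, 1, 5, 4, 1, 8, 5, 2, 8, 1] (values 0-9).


Input: [4, 1, 5, 4, 1, 8, 5, 2, 8, 1]
Counts: [0, 3, 1, 0, 2, 2, 0, 0, 2, 0]

Sorted: [1, 1, 1, 2, 4, 4, 5, 5, 8, 8]


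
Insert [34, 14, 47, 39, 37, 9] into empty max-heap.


Insert 34: [34]
Insert 14: [34, 14]
Insert 47: [47, 14, 34]
Insert 39: [47, 39, 34, 14]
Insert 37: [47, 39, 34, 14, 37]
Insert 9: [47, 39, 34, 14, 37, 9]

Final heap: [47, 39, 34, 14, 37, 9]
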